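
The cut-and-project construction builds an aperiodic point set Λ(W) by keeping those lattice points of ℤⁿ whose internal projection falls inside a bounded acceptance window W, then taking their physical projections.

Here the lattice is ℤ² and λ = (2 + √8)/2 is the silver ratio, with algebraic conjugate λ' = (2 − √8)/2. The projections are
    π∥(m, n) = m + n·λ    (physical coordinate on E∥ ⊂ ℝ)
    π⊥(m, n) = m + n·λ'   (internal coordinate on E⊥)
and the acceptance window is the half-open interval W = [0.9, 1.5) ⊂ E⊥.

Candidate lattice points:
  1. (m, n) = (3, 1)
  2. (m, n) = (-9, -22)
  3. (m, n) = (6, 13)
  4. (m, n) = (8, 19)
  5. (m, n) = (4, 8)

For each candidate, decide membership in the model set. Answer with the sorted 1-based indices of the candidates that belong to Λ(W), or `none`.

λ' = (2−√8)/2 ≈ -0.414214.
candidate 1: (m,n)=(3,1) → π∥ = 3+1·λ ≈ 5.414214, π⊥ = 3+1·λ' ≈ 2.585786 ∉ [0.9, 1.5) ⇒ out
candidate 2: (m,n)=(-9,-22) → π∥ = -9-22·λ ≈ -62.112698, π⊥ = -9-22·λ' ≈ 0.112698 ∉ [0.9, 1.5) ⇒ out
candidate 3: (m,n)=(6,13) → π∥ = 6+13·λ ≈ 37.384776, π⊥ = 6+13·λ' ≈ 0.615224 ∉ [0.9, 1.5) ⇒ out
candidate 4: (m,n)=(8,19) → π∥ = 8+19·λ ≈ 53.870058, π⊥ = 8+19·λ' ≈ 0.129942 ∉ [0.9, 1.5) ⇒ out
candidate 5: (m,n)=(4,8) → π∥ = 4+8·λ ≈ 23.313708, π⊥ = 4+8·λ' ≈ 0.686292 ∉ [0.9, 1.5) ⇒ out

none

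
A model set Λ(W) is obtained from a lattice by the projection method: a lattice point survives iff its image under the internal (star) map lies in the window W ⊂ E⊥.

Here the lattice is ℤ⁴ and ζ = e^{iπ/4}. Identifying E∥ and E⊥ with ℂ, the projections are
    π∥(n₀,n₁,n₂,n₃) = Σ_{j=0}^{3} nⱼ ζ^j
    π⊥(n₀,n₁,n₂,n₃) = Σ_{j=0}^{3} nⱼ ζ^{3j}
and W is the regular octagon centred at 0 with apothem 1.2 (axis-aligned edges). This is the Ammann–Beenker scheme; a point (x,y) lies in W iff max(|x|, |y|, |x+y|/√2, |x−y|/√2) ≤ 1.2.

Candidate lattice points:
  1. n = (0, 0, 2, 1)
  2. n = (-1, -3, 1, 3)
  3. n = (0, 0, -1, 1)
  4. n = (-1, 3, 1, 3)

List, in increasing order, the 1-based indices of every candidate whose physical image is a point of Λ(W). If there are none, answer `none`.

With ζ = e^{iπ/4} the internal vectors are ζ^0,ζ^3,ζ^6,ζ^9.
#1 (0, 0, 2, 1): internal (0.70711, -1.29289); octagon support 1.41421 vs apothem 1.2 → ∉ W
#2 (-1, -3, 1, 3): internal (3.24264, -1.00000); octagon support 3.24264 vs apothem 1.2 → ∉ W
#3 (0, 0, -1, 1): internal (0.70711, 1.70711); octagon support 1.70711 vs apothem 1.2 → ∉ W
#4 (-1, 3, 1, 3): internal (-1.00000, 3.24264); octagon support 3.24264 vs apothem 1.2 → ∉ W

none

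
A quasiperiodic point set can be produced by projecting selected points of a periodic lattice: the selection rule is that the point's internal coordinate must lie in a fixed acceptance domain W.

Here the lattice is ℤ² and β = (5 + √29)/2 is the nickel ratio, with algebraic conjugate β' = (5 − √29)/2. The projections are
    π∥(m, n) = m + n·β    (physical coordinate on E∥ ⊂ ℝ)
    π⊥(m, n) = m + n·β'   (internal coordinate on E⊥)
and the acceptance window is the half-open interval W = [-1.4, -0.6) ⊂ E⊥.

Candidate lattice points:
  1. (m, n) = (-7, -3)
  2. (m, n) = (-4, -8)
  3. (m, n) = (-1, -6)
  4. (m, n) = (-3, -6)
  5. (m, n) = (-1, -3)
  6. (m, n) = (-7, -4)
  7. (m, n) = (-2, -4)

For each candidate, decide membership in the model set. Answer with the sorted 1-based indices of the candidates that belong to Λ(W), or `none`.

β' = (5−√29)/2 ≈ -0.19258.
candidate 1: (m,n)=(-7,-3) → π∥ = -7-3·β ≈ -22.57775, π⊥ = -7-3·β' ≈ -6.42225 ∉ [-1.4, -0.6) ⇒ out
candidate 2: (m,n)=(-4,-8) → π∥ = -4-8·β ≈ -45.54066, π⊥ = -4-8·β' ≈ -2.45934 ∉ [-1.4, -0.6) ⇒ out
candidate 3: (m,n)=(-1,-6) → π∥ = -1-6·β ≈ -32.15549, π⊥ = -1-6·β' ≈ 0.15549 ∉ [-1.4, -0.6) ⇒ out
candidate 4: (m,n)=(-3,-6) → π∥ = -3-6·β ≈ -34.15549, π⊥ = -3-6·β' ≈ -1.84451 ∉ [-1.4, -0.6) ⇒ out
candidate 5: (m,n)=(-1,-3) → π∥ = -1-3·β ≈ -16.57775, π⊥ = -1-3·β' ≈ -0.42225 ∉ [-1.4, -0.6) ⇒ out
candidate 6: (m,n)=(-7,-4) → π∥ = -7-4·β ≈ -27.77033, π⊥ = -7-4·β' ≈ -6.22967 ∉ [-1.4, -0.6) ⇒ out
candidate 7: (m,n)=(-2,-4) → π∥ = -2-4·β ≈ -22.77033, π⊥ = -2-4·β' ≈ -1.22967 ∈ [-1.4, -0.6) ⇒ IN Λ

7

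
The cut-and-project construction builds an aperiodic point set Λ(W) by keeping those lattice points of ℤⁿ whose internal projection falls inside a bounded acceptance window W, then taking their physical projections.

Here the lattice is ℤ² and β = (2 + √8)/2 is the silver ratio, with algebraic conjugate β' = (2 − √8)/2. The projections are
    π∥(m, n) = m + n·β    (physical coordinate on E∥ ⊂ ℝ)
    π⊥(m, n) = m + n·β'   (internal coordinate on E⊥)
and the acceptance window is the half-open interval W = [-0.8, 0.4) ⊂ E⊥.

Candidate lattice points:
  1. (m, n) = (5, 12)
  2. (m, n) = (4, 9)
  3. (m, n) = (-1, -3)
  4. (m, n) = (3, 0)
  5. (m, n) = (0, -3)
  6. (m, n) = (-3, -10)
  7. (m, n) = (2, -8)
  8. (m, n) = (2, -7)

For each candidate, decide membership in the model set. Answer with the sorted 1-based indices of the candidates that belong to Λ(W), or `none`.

1, 2, 3

Numerically β ≈ 2.41421 and β' = −1/β ≈ -0.41421.
#1 (5,12): internal coord 5 + (12)·β' = +0.02944; +0.02944 ∈ [-0.8, 0.4) → IN Λ
#2 (4,9): internal coord 4 + (9)·β' = +0.27208; +0.27208 ∈ [-0.8, 0.4) → IN Λ
#3 (-1,-3): internal coord -1 + (-3)·β' = +0.24264; +0.24264 ∈ [-0.8, 0.4) → IN Λ
#4 (3,0): internal coord 3 + (0)·β' = +3.00000; +3.00000 ∉ [-0.8, 0.4) → out
#5 (0,-3): internal coord 0 + (-3)·β' = +1.24264; +1.24264 ∉ [-0.8, 0.4) → out
#6 (-3,-10): internal coord -3 + (-10)·β' = +1.14214; +1.14214 ∉ [-0.8, 0.4) → out
#7 (2,-8): internal coord 2 + (-8)·β' = +5.31371; +5.31371 ∉ [-0.8, 0.4) → out
#8 (2,-7): internal coord 2 + (-7)·β' = +4.89949; +4.89949 ∉ [-0.8, 0.4) → out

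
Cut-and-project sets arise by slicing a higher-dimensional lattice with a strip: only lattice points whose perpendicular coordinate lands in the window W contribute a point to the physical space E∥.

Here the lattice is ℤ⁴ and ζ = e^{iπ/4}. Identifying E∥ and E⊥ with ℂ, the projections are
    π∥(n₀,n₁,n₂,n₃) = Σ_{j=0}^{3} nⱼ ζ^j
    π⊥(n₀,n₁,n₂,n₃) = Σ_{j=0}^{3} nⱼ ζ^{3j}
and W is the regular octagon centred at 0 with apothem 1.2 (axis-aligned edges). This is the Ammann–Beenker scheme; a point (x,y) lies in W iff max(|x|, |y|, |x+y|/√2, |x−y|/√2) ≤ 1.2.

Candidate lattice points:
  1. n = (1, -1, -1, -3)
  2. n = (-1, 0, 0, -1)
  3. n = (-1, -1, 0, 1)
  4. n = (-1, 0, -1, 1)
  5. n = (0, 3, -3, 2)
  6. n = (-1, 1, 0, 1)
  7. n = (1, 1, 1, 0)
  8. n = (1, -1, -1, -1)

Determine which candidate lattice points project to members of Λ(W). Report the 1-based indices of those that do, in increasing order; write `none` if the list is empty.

3, 7, 8

Internal map: ζ^{3j} for j=0..3 gives (1,0), (−√2/2,√2/2), (0,−1), (√2/2,√2/2).
#1 (1, -1, -1, -3): internal (-0.41421, -1.82843); octagon support 1.82843 vs apothem 1.2 → ∉ W
#2 (-1, 0, 0, -1): internal (-1.70711, -0.70711); octagon support 1.70711 vs apothem 1.2 → ∉ W
#3 (-1, -1, 0, 1): internal (0.41421, 0.00000); octagon support 0.41421 vs apothem 1.2 → ∈ W
#4 (-1, 0, -1, 1): internal (-0.29289, 1.70711); octagon support 1.70711 vs apothem 1.2 → ∉ W
#5 (0, 3, -3, 2): internal (-0.70711, 6.53553); octagon support 6.53553 vs apothem 1.2 → ∉ W
#6 (-1, 1, 0, 1): internal (-1.00000, 1.41421); octagon support 1.70711 vs apothem 1.2 → ∉ W
#7 (1, 1, 1, 0): internal (0.29289, -0.29289); octagon support 0.41421 vs apothem 1.2 → ∈ W
#8 (1, -1, -1, -1): internal (1.00000, -0.41421); octagon support 1.00000 vs apothem 1.2 → ∈ W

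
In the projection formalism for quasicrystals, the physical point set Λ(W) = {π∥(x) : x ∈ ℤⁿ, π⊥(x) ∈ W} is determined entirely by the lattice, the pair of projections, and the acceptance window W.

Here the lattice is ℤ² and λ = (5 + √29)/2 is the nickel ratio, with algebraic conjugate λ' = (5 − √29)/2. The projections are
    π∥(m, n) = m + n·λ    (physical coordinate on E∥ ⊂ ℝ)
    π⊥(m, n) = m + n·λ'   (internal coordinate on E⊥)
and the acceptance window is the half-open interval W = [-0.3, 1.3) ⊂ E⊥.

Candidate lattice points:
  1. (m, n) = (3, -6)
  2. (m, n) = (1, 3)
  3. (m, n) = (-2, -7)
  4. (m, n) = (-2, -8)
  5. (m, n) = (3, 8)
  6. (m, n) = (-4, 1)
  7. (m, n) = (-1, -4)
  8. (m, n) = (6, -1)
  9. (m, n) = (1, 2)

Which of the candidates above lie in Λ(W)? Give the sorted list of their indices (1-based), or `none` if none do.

2, 7, 9

Compute λ' = (5−√29)/2 = -0.1926, so π⊥(m,n) = m -0.1926·n.
candidate 1: (m,n)=(3,-6) → π∥ = 3-6·λ ≈ -28.1555, π⊥ = 3-6·λ' ≈ 4.1555 ∉ [-0.3, 1.3) ⇒ out
candidate 2: (m,n)=(1,3) → π∥ = 1+3·λ ≈ 16.5777, π⊥ = 1+3·λ' ≈ 0.4223 ∈ [-0.3, 1.3) ⇒ IN Λ
candidate 3: (m,n)=(-2,-7) → π∥ = -2-7·λ ≈ -38.3481, π⊥ = -2-7·λ' ≈ -0.6519 ∉ [-0.3, 1.3) ⇒ out
candidate 4: (m,n)=(-2,-8) → π∥ = -2-8·λ ≈ -43.5407, π⊥ = -2-8·λ' ≈ -0.4593 ∉ [-0.3, 1.3) ⇒ out
candidate 5: (m,n)=(3,8) → π∥ = 3+8·λ ≈ 44.5407, π⊥ = 3+8·λ' ≈ 1.4593 ∉ [-0.3, 1.3) ⇒ out
candidate 6: (m,n)=(-4,1) → π∥ = -4+1·λ ≈ 1.1926, π⊥ = -4+1·λ' ≈ -4.1926 ∉ [-0.3, 1.3) ⇒ out
candidate 7: (m,n)=(-1,-4) → π∥ = -1-4·λ ≈ -21.7703, π⊥ = -1-4·λ' ≈ -0.2297 ∈ [-0.3, 1.3) ⇒ IN Λ
candidate 8: (m,n)=(6,-1) → π∥ = 6-1·λ ≈ 0.8074, π⊥ = 6-1·λ' ≈ 6.1926 ∉ [-0.3, 1.3) ⇒ out
candidate 9: (m,n)=(1,2) → π∥ = 1+2·λ ≈ 11.3852, π⊥ = 1+2·λ' ≈ 0.6148 ∈ [-0.3, 1.3) ⇒ IN Λ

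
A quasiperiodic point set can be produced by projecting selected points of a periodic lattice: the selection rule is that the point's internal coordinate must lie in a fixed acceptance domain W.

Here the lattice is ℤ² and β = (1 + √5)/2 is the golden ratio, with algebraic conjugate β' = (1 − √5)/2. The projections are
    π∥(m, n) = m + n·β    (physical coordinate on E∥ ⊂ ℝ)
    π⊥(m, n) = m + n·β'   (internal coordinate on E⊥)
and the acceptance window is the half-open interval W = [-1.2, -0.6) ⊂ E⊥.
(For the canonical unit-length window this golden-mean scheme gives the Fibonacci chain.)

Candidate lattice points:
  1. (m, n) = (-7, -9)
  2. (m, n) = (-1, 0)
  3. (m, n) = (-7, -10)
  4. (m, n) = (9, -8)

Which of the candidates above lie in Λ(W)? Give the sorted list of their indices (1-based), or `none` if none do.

2, 3

Numerically β ≈ 1.6180 and β' = −1/β ≈ -0.6180.
[1] lift (-7,-9): star map gives -1.4377; window check -1.2 ≤ -1.4377 < -0.6 is false → out
[2] lift (-1,0): star map gives -1.0000; window check -1.2 ≤ -1.0000 < -0.6 is true → IN Λ
[3] lift (-7,-10): star map gives -0.8197; window check -1.2 ≤ -0.8197 < -0.6 is true → IN Λ
[4] lift (9,-8): star map gives 13.9443; window check -1.2 ≤ 13.9443 < -0.6 is false → out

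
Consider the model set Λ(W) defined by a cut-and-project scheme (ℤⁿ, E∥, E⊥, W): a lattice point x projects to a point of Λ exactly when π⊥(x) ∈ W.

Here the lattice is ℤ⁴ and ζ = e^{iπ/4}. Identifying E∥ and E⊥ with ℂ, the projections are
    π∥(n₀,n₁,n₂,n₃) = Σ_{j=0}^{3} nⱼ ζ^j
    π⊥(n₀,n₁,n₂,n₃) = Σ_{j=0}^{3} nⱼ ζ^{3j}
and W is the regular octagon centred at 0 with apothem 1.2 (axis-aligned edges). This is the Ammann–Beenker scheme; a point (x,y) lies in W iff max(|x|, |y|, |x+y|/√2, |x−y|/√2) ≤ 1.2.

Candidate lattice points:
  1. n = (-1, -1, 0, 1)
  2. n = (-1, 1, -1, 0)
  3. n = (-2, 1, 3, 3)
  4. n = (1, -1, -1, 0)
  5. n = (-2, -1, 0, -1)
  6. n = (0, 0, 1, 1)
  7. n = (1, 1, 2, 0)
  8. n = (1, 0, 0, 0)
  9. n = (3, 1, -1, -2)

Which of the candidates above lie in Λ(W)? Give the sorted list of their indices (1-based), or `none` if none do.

π⊥(n) = n₀ + n₁ζ³ + n₂ζ⁶ + n₃ζ⁹ where ζ = e^{iπ/4}.
candidate 1: n = (-1, -1, 0, 1) → π⊥ ≈ (+0.41421, +0.00000); max(|x|,|y|,|x±y|/√2) = 0.41421 ≤ 1.2 ⇒ ∈ W
candidate 2: n = (-1, 1, -1, 0) → π⊥ ≈ (-1.70711, +1.70711); max(|x|,|y|,|x±y|/√2) = 2.41421 > 1.2 ⇒ ∉ W
candidate 3: n = (-2, 1, 3, 3) → π⊥ ≈ (-0.58579, -0.17157); max(|x|,|y|,|x±y|/√2) = 0.58579 ≤ 1.2 ⇒ ∈ W
candidate 4: n = (1, -1, -1, 0) → π⊥ ≈ (+1.70711, +0.29289); max(|x|,|y|,|x±y|/√2) = 1.70711 > 1.2 ⇒ ∉ W
candidate 5: n = (-2, -1, 0, -1) → π⊥ ≈ (-2.00000, -1.41421); max(|x|,|y|,|x±y|/√2) = 2.41421 > 1.2 ⇒ ∉ W
candidate 6: n = (0, 0, 1, 1) → π⊥ ≈ (+0.70711, -0.29289); max(|x|,|y|,|x±y|/√2) = 0.70711 ≤ 1.2 ⇒ ∈ W
candidate 7: n = (1, 1, 2, 0) → π⊥ ≈ (+0.29289, -1.29289); max(|x|,|y|,|x±y|/√2) = 1.29289 > 1.2 ⇒ ∉ W
candidate 8: n = (1, 0, 0, 0) → π⊥ ≈ (+1.00000, +0.00000); max(|x|,|y|,|x±y|/√2) = 1.00000 ≤ 1.2 ⇒ ∈ W
candidate 9: n = (3, 1, -1, -2) → π⊥ ≈ (+0.87868, +0.29289); max(|x|,|y|,|x±y|/√2) = 0.87868 ≤ 1.2 ⇒ ∈ W

1, 3, 6, 8, 9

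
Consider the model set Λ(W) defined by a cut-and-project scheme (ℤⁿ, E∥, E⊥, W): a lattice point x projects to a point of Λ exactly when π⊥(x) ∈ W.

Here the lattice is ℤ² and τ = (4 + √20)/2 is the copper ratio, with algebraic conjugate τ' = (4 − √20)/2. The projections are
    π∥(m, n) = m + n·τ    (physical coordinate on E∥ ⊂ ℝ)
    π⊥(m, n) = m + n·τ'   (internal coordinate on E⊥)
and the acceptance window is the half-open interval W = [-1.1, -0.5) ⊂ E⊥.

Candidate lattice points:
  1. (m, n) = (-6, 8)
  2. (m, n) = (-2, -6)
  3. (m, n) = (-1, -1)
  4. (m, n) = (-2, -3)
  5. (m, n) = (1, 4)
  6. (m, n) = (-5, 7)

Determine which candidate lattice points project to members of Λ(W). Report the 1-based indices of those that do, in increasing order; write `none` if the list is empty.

Compute τ' = (4−√20)/2 = -0.2361, so π⊥(m,n) = m -0.2361·n.
[1] lift (-6,8): star map gives -7.8885; window check -1.1 ≤ -7.8885 < -0.5 is false → out
[2] lift (-2,-6): star map gives -0.5836; window check -1.1 ≤ -0.5836 < -0.5 is true → IN Λ
[3] lift (-1,-1): star map gives -0.7639; window check -1.1 ≤ -0.7639 < -0.5 is true → IN Λ
[4] lift (-2,-3): star map gives -1.2918; window check -1.1 ≤ -1.2918 < -0.5 is false → out
[5] lift (1,4): star map gives 0.0557; window check -1.1 ≤ 0.0557 < -0.5 is false → out
[6] lift (-5,7): star map gives -6.6525; window check -1.1 ≤ -6.6525 < -0.5 is false → out

2, 3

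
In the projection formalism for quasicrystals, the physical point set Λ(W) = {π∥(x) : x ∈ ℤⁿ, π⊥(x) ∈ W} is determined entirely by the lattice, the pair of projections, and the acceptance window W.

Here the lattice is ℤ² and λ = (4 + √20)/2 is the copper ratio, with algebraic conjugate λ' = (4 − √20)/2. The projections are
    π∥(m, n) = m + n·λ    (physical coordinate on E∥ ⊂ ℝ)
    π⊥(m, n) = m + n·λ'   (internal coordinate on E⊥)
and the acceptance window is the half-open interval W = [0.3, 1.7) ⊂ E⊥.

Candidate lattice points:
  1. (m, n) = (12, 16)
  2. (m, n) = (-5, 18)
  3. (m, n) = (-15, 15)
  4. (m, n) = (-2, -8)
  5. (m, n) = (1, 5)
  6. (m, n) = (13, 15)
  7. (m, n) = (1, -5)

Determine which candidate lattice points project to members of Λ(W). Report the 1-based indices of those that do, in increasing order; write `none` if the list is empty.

none

λ' = (4−√20)/2 ≈ -0.2361.
[1] lift (12,16): star map gives 8.2229; window check 0.3 ≤ 8.2229 < 1.7 is false → out
[2] lift (-5,18): star map gives -9.2492; window check 0.3 ≤ -9.2492 < 1.7 is false → out
[3] lift (-15,15): star map gives -18.5410; window check 0.3 ≤ -18.5410 < 1.7 is false → out
[4] lift (-2,-8): star map gives -0.1115; window check 0.3 ≤ -0.1115 < 1.7 is false → out
[5] lift (1,5): star map gives -0.1803; window check 0.3 ≤ -0.1803 < 1.7 is false → out
[6] lift (13,15): star map gives 9.4590; window check 0.3 ≤ 9.4590 < 1.7 is false → out
[7] lift (1,-5): star map gives 2.1803; window check 0.3 ≤ 2.1803 < 1.7 is false → out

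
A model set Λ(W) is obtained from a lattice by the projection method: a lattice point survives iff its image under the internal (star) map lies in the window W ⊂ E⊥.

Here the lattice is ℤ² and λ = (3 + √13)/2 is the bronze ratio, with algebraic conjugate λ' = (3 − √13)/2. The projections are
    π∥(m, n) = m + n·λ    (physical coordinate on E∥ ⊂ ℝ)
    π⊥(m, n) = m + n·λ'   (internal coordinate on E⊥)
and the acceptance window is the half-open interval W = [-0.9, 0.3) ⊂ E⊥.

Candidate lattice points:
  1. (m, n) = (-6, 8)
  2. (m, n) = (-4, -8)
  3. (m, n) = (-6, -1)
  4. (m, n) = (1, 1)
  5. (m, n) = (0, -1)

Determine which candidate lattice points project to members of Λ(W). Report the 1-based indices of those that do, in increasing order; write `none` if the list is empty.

Numerically λ ≈ 3.302776 and λ' = −1/λ ≈ -0.302776.
[1] lift (-6,8): star map gives -8.422205; window check -0.9 ≤ -8.422205 < 0.3 is false → out
[2] lift (-4,-8): star map gives -1.577795; window check -0.9 ≤ -1.577795 < 0.3 is false → out
[3] lift (-6,-1): star map gives -5.697224; window check -0.9 ≤ -5.697224 < 0.3 is false → out
[4] lift (1,1): star map gives 0.697224; window check -0.9 ≤ 0.697224 < 0.3 is false → out
[5] lift (0,-1): star map gives 0.302776; window check -0.9 ≤ 0.302776 < 0.3 is false → out

none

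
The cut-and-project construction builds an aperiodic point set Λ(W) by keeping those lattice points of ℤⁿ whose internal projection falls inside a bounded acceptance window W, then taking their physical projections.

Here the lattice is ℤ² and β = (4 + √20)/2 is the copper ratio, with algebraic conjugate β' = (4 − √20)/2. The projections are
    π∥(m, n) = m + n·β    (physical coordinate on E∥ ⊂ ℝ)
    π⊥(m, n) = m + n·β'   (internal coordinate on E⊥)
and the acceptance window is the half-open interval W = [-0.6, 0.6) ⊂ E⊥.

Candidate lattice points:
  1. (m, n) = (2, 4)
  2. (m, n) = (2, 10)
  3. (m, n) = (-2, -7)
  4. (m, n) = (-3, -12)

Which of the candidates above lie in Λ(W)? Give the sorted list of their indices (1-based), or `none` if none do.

β' = (4−√20)/2 ≈ -0.2361.
candidate 1: (m,n)=(2,4) → π∥ = 2+4·β ≈ 18.9443, π⊥ = 2+4·β' ≈ 1.0557 ∉ [-0.6, 0.6) ⇒ out
candidate 2: (m,n)=(2,10) → π∥ = 2+10·β ≈ 44.3607, π⊥ = 2+10·β' ≈ -0.3607 ∈ [-0.6, 0.6) ⇒ IN Λ
candidate 3: (m,n)=(-2,-7) → π∥ = -2-7·β ≈ -31.6525, π⊥ = -2-7·β' ≈ -0.3475 ∈ [-0.6, 0.6) ⇒ IN Λ
candidate 4: (m,n)=(-3,-12) → π∥ = -3-12·β ≈ -53.8328, π⊥ = -3-12·β' ≈ -0.1672 ∈ [-0.6, 0.6) ⇒ IN Λ

2, 3, 4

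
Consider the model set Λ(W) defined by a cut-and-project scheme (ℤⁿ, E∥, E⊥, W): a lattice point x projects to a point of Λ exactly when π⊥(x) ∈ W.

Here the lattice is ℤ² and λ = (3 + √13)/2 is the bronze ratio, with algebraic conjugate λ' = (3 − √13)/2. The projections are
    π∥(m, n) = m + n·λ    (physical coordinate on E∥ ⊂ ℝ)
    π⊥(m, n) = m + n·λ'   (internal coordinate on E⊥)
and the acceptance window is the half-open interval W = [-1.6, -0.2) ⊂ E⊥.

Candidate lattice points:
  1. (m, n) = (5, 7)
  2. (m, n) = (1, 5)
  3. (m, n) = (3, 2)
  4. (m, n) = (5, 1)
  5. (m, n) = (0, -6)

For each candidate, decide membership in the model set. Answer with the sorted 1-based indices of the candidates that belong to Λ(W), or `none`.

2

λ' = (3−√13)/2 ≈ -0.302776.
[1] lift (5,7): star map gives 2.880571; window check -1.6 ≤ 2.880571 < -0.2 is false → out
[2] lift (1,5): star map gives -0.513878; window check -1.6 ≤ -0.513878 < -0.2 is true → IN Λ
[3] lift (3,2): star map gives 2.394449; window check -1.6 ≤ 2.394449 < -0.2 is false → out
[4] lift (5,1): star map gives 4.697224; window check -1.6 ≤ 4.697224 < -0.2 is false → out
[5] lift (0,-6): star map gives 1.816654; window check -1.6 ≤ 1.816654 < -0.2 is false → out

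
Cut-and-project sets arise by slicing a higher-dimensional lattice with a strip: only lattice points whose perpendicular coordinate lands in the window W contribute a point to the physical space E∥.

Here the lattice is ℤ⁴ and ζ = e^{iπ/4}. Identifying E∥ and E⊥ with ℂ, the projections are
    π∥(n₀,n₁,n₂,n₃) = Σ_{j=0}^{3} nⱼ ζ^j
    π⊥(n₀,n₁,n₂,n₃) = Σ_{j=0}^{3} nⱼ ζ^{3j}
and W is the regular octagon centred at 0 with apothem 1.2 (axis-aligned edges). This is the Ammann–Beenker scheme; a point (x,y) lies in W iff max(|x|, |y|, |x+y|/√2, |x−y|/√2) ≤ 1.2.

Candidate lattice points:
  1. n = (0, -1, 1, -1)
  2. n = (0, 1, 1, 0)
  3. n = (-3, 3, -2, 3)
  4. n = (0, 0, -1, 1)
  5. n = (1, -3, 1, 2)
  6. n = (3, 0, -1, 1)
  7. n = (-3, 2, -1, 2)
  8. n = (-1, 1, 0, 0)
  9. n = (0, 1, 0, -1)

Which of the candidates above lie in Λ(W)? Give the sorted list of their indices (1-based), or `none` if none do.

Internal map: ζ^{3j} for j=0..3 gives (1,0), (−√2/2,√2/2), (0,−1), (√2/2,√2/2).
#1 (0, -1, 1, -1): internal (0.000000, -2.414214); octagon support 2.414214 vs apothem 1.2 → ∉ W
#2 (0, 1, 1, 0): internal (-0.707107, -0.292893); octagon support 0.707107 vs apothem 1.2 → ∈ W
#3 (-3, 3, -2, 3): internal (-3.000000, 6.242641); octagon support 6.535534 vs apothem 1.2 → ∉ W
#4 (0, 0, -1, 1): internal (0.707107, 1.707107); octagon support 1.707107 vs apothem 1.2 → ∉ W
#5 (1, -3, 1, 2): internal (4.535534, -1.707107); octagon support 4.535534 vs apothem 1.2 → ∉ W
#6 (3, 0, -1, 1): internal (3.707107, 1.707107); octagon support 3.828427 vs apothem 1.2 → ∉ W
#7 (-3, 2, -1, 2): internal (-3.000000, 3.828427); octagon support 4.828427 vs apothem 1.2 → ∉ W
#8 (-1, 1, 0, 0): internal (-1.707107, 0.707107); octagon support 1.707107 vs apothem 1.2 → ∉ W
#9 (0, 1, 0, -1): internal (-1.414214, 0.000000); octagon support 1.414214 vs apothem 1.2 → ∉ W

2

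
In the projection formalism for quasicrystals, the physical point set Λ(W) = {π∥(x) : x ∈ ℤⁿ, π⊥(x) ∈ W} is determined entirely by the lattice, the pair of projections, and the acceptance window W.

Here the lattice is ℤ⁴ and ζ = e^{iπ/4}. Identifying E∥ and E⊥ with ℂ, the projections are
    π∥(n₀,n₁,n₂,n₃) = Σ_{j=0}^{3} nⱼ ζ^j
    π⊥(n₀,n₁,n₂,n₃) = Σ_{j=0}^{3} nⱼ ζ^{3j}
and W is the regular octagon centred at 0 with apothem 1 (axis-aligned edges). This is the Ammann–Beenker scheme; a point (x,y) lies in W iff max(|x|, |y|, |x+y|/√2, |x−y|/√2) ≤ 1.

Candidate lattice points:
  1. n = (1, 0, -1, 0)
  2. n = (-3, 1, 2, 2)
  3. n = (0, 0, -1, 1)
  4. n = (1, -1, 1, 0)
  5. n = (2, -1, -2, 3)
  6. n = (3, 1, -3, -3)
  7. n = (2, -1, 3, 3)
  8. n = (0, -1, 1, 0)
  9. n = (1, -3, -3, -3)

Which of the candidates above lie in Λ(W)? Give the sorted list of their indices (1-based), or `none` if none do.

π⊥(n) = n₀ + n₁ζ³ + n₂ζ⁶ + n₃ζ⁹ where ζ = e^{iπ/4}.
#1 (1, 0, -1, 0): internal (1.00000, 1.00000); octagon support 1.41421 vs apothem 1 → ∉ W
#2 (-3, 1, 2, 2): internal (-2.29289, 0.12132); octagon support 2.29289 vs apothem 1 → ∉ W
#3 (0, 0, -1, 1): internal (0.70711, 1.70711); octagon support 1.70711 vs apothem 1 → ∉ W
#4 (1, -1, 1, 0): internal (1.70711, -1.70711); octagon support 2.41421 vs apothem 1 → ∉ W
#5 (2, -1, -2, 3): internal (4.82843, 3.41421); octagon support 5.82843 vs apothem 1 → ∉ W
#6 (3, 1, -3, -3): internal (0.17157, 1.58579); octagon support 1.58579 vs apothem 1 → ∉ W
#7 (2, -1, 3, 3): internal (4.82843, -1.58579); octagon support 4.82843 vs apothem 1 → ∉ W
#8 (0, -1, 1, 0): internal (0.70711, -1.70711); octagon support 1.70711 vs apothem 1 → ∉ W
#9 (1, -3, -3, -3): internal (1.00000, -1.24264); octagon support 1.58579 vs apothem 1 → ∉ W

none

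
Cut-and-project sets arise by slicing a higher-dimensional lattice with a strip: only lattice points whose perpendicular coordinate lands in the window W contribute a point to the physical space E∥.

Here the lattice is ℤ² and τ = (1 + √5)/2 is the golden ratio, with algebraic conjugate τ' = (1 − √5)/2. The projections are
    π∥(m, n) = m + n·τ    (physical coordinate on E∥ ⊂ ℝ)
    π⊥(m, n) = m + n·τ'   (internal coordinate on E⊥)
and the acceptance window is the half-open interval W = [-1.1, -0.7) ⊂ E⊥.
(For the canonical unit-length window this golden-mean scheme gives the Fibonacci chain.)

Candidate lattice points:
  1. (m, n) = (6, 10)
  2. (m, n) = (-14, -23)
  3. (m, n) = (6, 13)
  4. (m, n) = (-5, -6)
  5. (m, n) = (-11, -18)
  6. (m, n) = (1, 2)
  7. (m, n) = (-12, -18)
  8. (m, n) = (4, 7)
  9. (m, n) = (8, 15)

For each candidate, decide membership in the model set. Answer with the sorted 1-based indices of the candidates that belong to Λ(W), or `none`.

Compute τ' = (1−√5)/2 = -0.6180, so π⊥(m,n) = m -0.6180·n.
candidate 1: (m,n)=(6,10) → π∥ = 6+10·τ ≈ 22.1803, π⊥ = 6+10·τ' ≈ -0.1803 ∉ [-1.1, -0.7) ⇒ out
candidate 2: (m,n)=(-14,-23) → π∥ = -14-23·τ ≈ -51.2148, π⊥ = -14-23·τ' ≈ 0.2148 ∉ [-1.1, -0.7) ⇒ out
candidate 3: (m,n)=(6,13) → π∥ = 6+13·τ ≈ 27.0344, π⊥ = 6+13·τ' ≈ -2.0344 ∉ [-1.1, -0.7) ⇒ out
candidate 4: (m,n)=(-5,-6) → π∥ = -5-6·τ ≈ -14.7082, π⊥ = -5-6·τ' ≈ -1.2918 ∉ [-1.1, -0.7) ⇒ out
candidate 5: (m,n)=(-11,-18) → π∥ = -11-18·τ ≈ -40.1246, π⊥ = -11-18·τ' ≈ 0.1246 ∉ [-1.1, -0.7) ⇒ out
candidate 6: (m,n)=(1,2) → π∥ = 1+2·τ ≈ 4.2361, π⊥ = 1+2·τ' ≈ -0.2361 ∉ [-1.1, -0.7) ⇒ out
candidate 7: (m,n)=(-12,-18) → π∥ = -12-18·τ ≈ -41.1246, π⊥ = -12-18·τ' ≈ -0.8754 ∈ [-1.1, -0.7) ⇒ IN Λ
candidate 8: (m,n)=(4,7) → π∥ = 4+7·τ ≈ 15.3262, π⊥ = 4+7·τ' ≈ -0.3262 ∉ [-1.1, -0.7) ⇒ out
candidate 9: (m,n)=(8,15) → π∥ = 8+15·τ ≈ 32.2705, π⊥ = 8+15·τ' ≈ -1.2705 ∉ [-1.1, -0.7) ⇒ out

7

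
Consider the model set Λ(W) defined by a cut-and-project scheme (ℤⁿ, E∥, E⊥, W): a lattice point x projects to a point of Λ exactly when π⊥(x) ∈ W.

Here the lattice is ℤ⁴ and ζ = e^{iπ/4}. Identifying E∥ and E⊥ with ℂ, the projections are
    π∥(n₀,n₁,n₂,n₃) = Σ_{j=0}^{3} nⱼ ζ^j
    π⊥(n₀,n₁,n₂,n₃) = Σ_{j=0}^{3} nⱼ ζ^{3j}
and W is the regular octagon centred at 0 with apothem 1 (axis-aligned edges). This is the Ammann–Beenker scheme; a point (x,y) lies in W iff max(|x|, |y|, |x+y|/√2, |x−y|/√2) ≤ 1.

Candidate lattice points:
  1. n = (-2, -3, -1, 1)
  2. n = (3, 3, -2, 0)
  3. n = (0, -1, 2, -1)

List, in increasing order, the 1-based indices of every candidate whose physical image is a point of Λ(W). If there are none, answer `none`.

Internal map: ζ^{3j} for j=0..3 gives (1,0), (−√2/2,√2/2), (0,−1), (√2/2,√2/2).
#1 (-2, -3, -1, 1): internal (0.8284, -0.4142); octagon support 0.8787 vs apothem 1 → ∈ W
#2 (3, 3, -2, 0): internal (0.8787, 4.1213); octagon support 4.1213 vs apothem 1 → ∉ W
#3 (0, -1, 2, -1): internal (0.0000, -3.4142); octagon support 3.4142 vs apothem 1 → ∉ W

1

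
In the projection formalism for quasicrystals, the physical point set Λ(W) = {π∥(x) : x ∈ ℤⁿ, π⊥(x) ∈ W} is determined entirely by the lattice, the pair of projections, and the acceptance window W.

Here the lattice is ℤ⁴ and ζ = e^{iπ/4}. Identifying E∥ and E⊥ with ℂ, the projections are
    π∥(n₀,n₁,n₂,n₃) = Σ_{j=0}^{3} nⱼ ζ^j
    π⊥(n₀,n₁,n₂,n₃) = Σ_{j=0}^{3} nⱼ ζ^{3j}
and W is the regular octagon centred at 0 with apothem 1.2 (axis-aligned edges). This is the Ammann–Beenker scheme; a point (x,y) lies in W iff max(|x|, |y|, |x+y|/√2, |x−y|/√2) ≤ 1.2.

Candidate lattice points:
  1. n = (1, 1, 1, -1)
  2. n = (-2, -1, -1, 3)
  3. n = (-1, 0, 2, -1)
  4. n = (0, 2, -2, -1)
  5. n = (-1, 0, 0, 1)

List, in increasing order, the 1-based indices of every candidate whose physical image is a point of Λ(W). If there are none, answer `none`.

1, 5

With ζ = e^{iπ/4} the internal vectors are ζ^0,ζ^3,ζ^6,ζ^9.
#1 (1, 1, 1, -1): internal (-0.4142, -1.0000); octagon support 1.0000 vs apothem 1.2 → ∈ W
#2 (-2, -1, -1, 3): internal (0.8284, 2.4142); octagon support 2.4142 vs apothem 1.2 → ∉ W
#3 (-1, 0, 2, -1): internal (-1.7071, -2.7071); octagon support 3.1213 vs apothem 1.2 → ∉ W
#4 (0, 2, -2, -1): internal (-2.1213, 2.7071); octagon support 3.4142 vs apothem 1.2 → ∉ W
#5 (-1, 0, 0, 1): internal (-0.2929, 0.7071); octagon support 0.7071 vs apothem 1.2 → ∈ W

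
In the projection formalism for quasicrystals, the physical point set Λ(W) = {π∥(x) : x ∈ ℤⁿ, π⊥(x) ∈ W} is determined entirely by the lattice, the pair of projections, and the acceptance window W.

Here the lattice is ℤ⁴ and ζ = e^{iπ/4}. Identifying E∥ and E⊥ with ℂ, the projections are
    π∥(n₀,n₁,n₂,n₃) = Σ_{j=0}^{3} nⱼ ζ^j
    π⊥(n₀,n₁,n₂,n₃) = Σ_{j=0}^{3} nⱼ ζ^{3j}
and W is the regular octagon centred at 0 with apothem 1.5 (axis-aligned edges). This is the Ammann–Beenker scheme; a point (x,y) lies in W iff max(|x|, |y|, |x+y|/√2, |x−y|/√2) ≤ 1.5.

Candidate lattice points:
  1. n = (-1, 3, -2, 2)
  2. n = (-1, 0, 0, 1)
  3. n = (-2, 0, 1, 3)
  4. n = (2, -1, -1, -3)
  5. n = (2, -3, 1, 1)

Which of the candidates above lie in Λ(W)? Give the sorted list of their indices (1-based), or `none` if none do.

2, 3

Internal map: ζ^{3j} for j=0..3 gives (1,0), (−√2/2,√2/2), (0,−1), (√2/2,√2/2).
#1 (-1, 3, -2, 2): internal (-1.707107, 5.535534); octagon support 5.535534 vs apothem 1.5 → ∉ W
#2 (-1, 0, 0, 1): internal (-0.292893, 0.707107); octagon support 0.707107 vs apothem 1.5 → ∈ W
#3 (-2, 0, 1, 3): internal (0.121320, 1.121320); octagon support 1.121320 vs apothem 1.5 → ∈ W
#4 (2, -1, -1, -3): internal (0.585786, -1.828427); octagon support 1.828427 vs apothem 1.5 → ∉ W
#5 (2, -3, 1, 1): internal (4.828427, -2.414214); octagon support 5.121320 vs apothem 1.5 → ∉ W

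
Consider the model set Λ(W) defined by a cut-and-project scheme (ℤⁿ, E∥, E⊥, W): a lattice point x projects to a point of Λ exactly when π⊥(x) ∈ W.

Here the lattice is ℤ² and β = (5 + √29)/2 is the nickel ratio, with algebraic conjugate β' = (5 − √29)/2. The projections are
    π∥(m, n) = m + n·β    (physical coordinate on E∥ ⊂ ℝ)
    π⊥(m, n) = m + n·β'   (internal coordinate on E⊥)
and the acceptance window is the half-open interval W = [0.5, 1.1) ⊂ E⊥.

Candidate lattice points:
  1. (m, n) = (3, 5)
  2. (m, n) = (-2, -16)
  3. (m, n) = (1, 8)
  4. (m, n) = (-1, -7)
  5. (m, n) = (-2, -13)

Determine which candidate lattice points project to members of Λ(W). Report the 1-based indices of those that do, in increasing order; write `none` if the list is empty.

Numerically β ≈ 5.19258 and β' = −1/β ≈ -0.19258.
#1 (3,5): internal coord 3 + (5)·β' = +2.03709; +2.03709 ∉ [0.5, 1.1) → out
#2 (-2,-16): internal coord -2 + (-16)·β' = +1.08132; +1.08132 ∈ [0.5, 1.1) → IN Λ
#3 (1,8): internal coord 1 + (8)·β' = -0.54066; -0.54066 ∉ [0.5, 1.1) → out
#4 (-1,-7): internal coord -1 + (-7)·β' = +0.34808; +0.34808 ∉ [0.5, 1.1) → out
#5 (-2,-13): internal coord -2 + (-13)·β' = +0.50357; +0.50357 ∈ [0.5, 1.1) → IN Λ

2, 5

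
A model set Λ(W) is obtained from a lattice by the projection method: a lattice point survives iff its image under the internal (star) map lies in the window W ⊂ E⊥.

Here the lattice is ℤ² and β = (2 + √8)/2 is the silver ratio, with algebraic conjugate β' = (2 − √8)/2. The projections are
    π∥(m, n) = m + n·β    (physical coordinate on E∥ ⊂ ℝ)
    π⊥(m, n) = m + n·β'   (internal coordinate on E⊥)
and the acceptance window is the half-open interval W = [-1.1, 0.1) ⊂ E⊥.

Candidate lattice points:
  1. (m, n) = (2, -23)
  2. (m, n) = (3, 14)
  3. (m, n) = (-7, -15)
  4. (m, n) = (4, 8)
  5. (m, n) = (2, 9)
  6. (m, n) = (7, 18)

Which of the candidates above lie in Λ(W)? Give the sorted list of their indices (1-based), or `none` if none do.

Compute β' = (2−√8)/2 = -0.41421, so π⊥(m,n) = m -0.41421·n.
candidate 1: (m,n)=(2,-23) → π∥ = 2-23·β ≈ -53.52691, π⊥ = 2-23·β' ≈ 11.52691 ∉ [-1.1, 0.1) ⇒ out
candidate 2: (m,n)=(3,14) → π∥ = 3+14·β ≈ 36.79899, π⊥ = 3+14·β' ≈ -2.79899 ∉ [-1.1, 0.1) ⇒ out
candidate 3: (m,n)=(-7,-15) → π∥ = -7-15·β ≈ -43.21320, π⊥ = -7-15·β' ≈ -0.78680 ∈ [-1.1, 0.1) ⇒ IN Λ
candidate 4: (m,n)=(4,8) → π∥ = 4+8·β ≈ 23.31371, π⊥ = 4+8·β' ≈ 0.68629 ∉ [-1.1, 0.1) ⇒ out
candidate 5: (m,n)=(2,9) → π∥ = 2+9·β ≈ 23.72792, π⊥ = 2+9·β' ≈ -1.72792 ∉ [-1.1, 0.1) ⇒ out
candidate 6: (m,n)=(7,18) → π∥ = 7+18·β ≈ 50.45584, π⊥ = 7+18·β' ≈ -0.45584 ∈ [-1.1, 0.1) ⇒ IN Λ

3, 6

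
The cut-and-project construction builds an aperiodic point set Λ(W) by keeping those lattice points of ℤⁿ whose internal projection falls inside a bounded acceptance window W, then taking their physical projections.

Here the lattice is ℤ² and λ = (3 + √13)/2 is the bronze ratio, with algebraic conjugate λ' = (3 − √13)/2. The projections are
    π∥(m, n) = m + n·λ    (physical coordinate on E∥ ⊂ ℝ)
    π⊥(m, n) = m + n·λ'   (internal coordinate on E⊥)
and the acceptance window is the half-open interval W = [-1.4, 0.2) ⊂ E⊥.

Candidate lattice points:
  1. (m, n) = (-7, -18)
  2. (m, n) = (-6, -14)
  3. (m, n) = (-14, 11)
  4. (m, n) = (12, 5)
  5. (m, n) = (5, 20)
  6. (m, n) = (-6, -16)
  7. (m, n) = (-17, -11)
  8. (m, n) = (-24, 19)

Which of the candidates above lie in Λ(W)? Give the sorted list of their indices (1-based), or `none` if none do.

Numerically λ ≈ 3.30278 and λ' = −1/λ ≈ -0.30278.
[1] lift (-7,-18): star map gives -1.55004; window check -1.4 ≤ -1.55004 < 0.2 is false → out
[2] lift (-6,-14): star map gives -1.76114; window check -1.4 ≤ -1.76114 < 0.2 is false → out
[3] lift (-14,11): star map gives -17.33053; window check -1.4 ≤ -17.33053 < 0.2 is false → out
[4] lift (12,5): star map gives 10.48612; window check -1.4 ≤ 10.48612 < 0.2 is false → out
[5] lift (5,20): star map gives -1.05551; window check -1.4 ≤ -1.05551 < 0.2 is true → IN Λ
[6] lift (-6,-16): star map gives -1.15559; window check -1.4 ≤ -1.15559 < 0.2 is true → IN Λ
[7] lift (-17,-11): star map gives -13.66947; window check -1.4 ≤ -13.66947 < 0.2 is false → out
[8] lift (-24,19): star map gives -29.75274; window check -1.4 ≤ -29.75274 < 0.2 is false → out

5, 6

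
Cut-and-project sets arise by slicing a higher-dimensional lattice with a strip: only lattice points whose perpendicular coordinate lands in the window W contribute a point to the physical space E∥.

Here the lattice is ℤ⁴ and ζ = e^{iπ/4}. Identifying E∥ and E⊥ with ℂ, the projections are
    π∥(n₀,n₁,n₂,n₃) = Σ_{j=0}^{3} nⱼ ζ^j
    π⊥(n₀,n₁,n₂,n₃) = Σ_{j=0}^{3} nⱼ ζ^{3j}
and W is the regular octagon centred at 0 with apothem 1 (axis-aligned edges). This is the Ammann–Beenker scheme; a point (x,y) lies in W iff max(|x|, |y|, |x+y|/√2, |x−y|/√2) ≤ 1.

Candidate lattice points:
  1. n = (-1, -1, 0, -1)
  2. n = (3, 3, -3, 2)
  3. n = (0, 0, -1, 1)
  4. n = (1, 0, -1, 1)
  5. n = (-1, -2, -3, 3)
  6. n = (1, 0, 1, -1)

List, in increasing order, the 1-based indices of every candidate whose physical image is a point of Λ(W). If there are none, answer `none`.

none

With ζ = e^{iπ/4} the internal vectors are ζ^0,ζ^3,ζ^6,ζ^9.
candidate 1: n = (-1, -1, 0, -1) → π⊥ ≈ (-1.0000, -1.4142); max(|x|,|y|,|x±y|/√2) = 1.7071 > 1 ⇒ ∉ W
candidate 2: n = (3, 3, -3, 2) → π⊥ ≈ (+2.2929, +6.5355); max(|x|,|y|,|x±y|/√2) = 6.5355 > 1 ⇒ ∉ W
candidate 3: n = (0, 0, -1, 1) → π⊥ ≈ (+0.7071, +1.7071); max(|x|,|y|,|x±y|/√2) = 1.7071 > 1 ⇒ ∉ W
candidate 4: n = (1, 0, -1, 1) → π⊥ ≈ (+1.7071, +1.7071); max(|x|,|y|,|x±y|/√2) = 2.4142 > 1 ⇒ ∉ W
candidate 5: n = (-1, -2, -3, 3) → π⊥ ≈ (+2.5355, +3.7071); max(|x|,|y|,|x±y|/√2) = 4.4142 > 1 ⇒ ∉ W
candidate 6: n = (1, 0, 1, -1) → π⊥ ≈ (+0.2929, -1.7071); max(|x|,|y|,|x±y|/√2) = 1.7071 > 1 ⇒ ∉ W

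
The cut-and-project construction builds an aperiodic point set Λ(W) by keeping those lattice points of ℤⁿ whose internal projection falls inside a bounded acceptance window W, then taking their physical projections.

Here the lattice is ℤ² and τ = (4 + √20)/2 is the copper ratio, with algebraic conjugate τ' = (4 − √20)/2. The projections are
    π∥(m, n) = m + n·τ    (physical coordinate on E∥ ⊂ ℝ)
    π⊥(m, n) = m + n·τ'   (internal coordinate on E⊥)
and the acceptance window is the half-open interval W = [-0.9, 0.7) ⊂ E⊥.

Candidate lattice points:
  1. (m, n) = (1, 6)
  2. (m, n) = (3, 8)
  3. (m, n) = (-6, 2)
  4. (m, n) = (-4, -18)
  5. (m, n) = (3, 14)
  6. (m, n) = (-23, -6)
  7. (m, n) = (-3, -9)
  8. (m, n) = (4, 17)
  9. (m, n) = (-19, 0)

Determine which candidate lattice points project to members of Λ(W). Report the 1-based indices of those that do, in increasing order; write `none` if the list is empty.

Numerically τ ≈ 4.23607 and τ' = −1/τ ≈ -0.23607.
#1 (1,6): internal coord 1 + (6)·τ' = -0.41641; -0.41641 ∈ [-0.9, 0.7) → IN Λ
#2 (3,8): internal coord 3 + (8)·τ' = +1.11146; +1.11146 ∉ [-0.9, 0.7) → out
#3 (-6,2): internal coord -6 + (2)·τ' = -6.47214; -6.47214 ∉ [-0.9, 0.7) → out
#4 (-4,-18): internal coord -4 + (-18)·τ' = +0.24922; +0.24922 ∈ [-0.9, 0.7) → IN Λ
#5 (3,14): internal coord 3 + (14)·τ' = -0.30495; -0.30495 ∈ [-0.9, 0.7) → IN Λ
#6 (-23,-6): internal coord -23 + (-6)·τ' = -21.58359; -21.58359 ∉ [-0.9, 0.7) → out
#7 (-3,-9): internal coord -3 + (-9)·τ' = -0.87539; -0.87539 ∈ [-0.9, 0.7) → IN Λ
#8 (4,17): internal coord 4 + (17)·τ' = -0.01316; -0.01316 ∈ [-0.9, 0.7) → IN Λ
#9 (-19,0): internal coord -19 + (0)·τ' = -19.00000; -19.00000 ∉ [-0.9, 0.7) → out

1, 4, 5, 7, 8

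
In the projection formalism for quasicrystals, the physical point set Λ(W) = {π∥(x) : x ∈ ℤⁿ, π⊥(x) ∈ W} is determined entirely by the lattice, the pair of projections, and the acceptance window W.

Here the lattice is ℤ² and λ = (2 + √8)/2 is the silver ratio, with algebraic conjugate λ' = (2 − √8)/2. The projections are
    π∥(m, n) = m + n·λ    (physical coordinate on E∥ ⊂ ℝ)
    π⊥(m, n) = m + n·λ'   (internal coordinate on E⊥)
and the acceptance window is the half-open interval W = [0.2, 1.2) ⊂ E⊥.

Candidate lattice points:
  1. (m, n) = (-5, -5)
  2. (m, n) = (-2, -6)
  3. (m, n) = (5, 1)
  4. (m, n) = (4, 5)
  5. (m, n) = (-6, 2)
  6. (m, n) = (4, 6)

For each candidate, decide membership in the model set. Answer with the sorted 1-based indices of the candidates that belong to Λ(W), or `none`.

Numerically λ ≈ 2.414214 and λ' = −1/λ ≈ -0.414214.
candidate 1: (m,n)=(-5,-5) → π∥ = -5-5·λ ≈ -17.071068, π⊥ = -5-5·λ' ≈ -2.928932 ∉ [0.2, 1.2) ⇒ out
candidate 2: (m,n)=(-2,-6) → π∥ = -2-6·λ ≈ -16.485281, π⊥ = -2-6·λ' ≈ 0.485281 ∈ [0.2, 1.2) ⇒ IN Λ
candidate 3: (m,n)=(5,1) → π∥ = 5+1·λ ≈ 7.414214, π⊥ = 5+1·λ' ≈ 4.585786 ∉ [0.2, 1.2) ⇒ out
candidate 4: (m,n)=(4,5) → π∥ = 4+5·λ ≈ 16.071068, π⊥ = 4+5·λ' ≈ 1.928932 ∉ [0.2, 1.2) ⇒ out
candidate 5: (m,n)=(-6,2) → π∥ = -6+2·λ ≈ -1.171573, π⊥ = -6+2·λ' ≈ -6.828427 ∉ [0.2, 1.2) ⇒ out
candidate 6: (m,n)=(4,6) → π∥ = 4+6·λ ≈ 18.485281, π⊥ = 4+6·λ' ≈ 1.514719 ∉ [0.2, 1.2) ⇒ out

2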